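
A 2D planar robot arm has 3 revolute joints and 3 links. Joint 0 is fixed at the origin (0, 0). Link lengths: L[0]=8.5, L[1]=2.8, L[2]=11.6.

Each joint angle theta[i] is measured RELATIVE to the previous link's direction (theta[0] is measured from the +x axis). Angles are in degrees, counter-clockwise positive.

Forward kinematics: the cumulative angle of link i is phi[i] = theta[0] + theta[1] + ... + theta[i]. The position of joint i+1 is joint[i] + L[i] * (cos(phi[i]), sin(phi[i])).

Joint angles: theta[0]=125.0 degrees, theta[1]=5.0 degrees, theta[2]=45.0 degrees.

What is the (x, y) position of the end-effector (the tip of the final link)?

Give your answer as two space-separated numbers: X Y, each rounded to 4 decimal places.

Answer: -18.2311 10.1187

Derivation:
joint[0] = (0.0000, 0.0000)  (base)
link 0: phi[0] = 125 = 125 deg
  cos(125 deg) = -0.5736, sin(125 deg) = 0.8192
  joint[1] = (0.0000, 0.0000) + 8.5 * (-0.5736, 0.8192) = (0.0000 + -4.8754, 0.0000 + 6.9628) = (-4.8754, 6.9628)
link 1: phi[1] = 125 + 5 = 130 deg
  cos(130 deg) = -0.6428, sin(130 deg) = 0.7660
  joint[2] = (-4.8754, 6.9628) + 2.8 * (-0.6428, 0.7660) = (-4.8754 + -1.7998, 6.9628 + 2.1449) = (-6.6752, 9.1077)
link 2: phi[2] = 125 + 5 + 45 = 175 deg
  cos(175 deg) = -0.9962, sin(175 deg) = 0.0872
  joint[3] = (-6.6752, 9.1077) + 11.6 * (-0.9962, 0.0872) = (-6.6752 + -11.5559, 9.1077 + 1.0110) = (-18.2311, 10.1187)
End effector: (-18.2311, 10.1187)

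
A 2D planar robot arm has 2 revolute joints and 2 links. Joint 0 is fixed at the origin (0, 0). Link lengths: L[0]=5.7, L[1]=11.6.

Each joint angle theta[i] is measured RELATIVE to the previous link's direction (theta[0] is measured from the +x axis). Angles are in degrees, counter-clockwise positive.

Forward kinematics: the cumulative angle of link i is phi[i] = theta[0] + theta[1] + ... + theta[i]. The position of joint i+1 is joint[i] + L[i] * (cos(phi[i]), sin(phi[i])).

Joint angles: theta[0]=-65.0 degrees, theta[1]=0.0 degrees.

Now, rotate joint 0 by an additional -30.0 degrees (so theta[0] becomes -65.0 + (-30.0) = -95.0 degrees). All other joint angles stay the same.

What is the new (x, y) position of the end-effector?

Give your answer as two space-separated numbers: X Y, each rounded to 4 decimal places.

joint[0] = (0.0000, 0.0000)  (base)
link 0: phi[0] = -95 = -95 deg
  cos(-95 deg) = -0.0872, sin(-95 deg) = -0.9962
  joint[1] = (0.0000, 0.0000) + 5.7 * (-0.0872, -0.9962) = (0.0000 + -0.4968, 0.0000 + -5.6783) = (-0.4968, -5.6783)
link 1: phi[1] = -95 + 0 = -95 deg
  cos(-95 deg) = -0.0872, sin(-95 deg) = -0.9962
  joint[2] = (-0.4968, -5.6783) + 11.6 * (-0.0872, -0.9962) = (-0.4968 + -1.0110, -5.6783 + -11.5559) = (-1.5078, -17.2342)
End effector: (-1.5078, -17.2342)

Answer: -1.5078 -17.2342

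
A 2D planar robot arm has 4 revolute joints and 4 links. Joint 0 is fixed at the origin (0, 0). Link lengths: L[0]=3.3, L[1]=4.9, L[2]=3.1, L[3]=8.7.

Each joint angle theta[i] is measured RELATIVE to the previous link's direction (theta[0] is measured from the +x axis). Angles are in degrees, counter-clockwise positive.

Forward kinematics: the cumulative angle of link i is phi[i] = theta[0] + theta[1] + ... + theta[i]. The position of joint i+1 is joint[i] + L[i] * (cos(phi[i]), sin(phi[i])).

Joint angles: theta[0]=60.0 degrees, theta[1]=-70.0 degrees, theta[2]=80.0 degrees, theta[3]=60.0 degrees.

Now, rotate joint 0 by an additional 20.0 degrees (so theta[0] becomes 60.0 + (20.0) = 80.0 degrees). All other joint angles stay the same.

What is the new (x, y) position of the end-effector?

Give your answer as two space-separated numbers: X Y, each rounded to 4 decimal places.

Answer: -2.1358 11.5507

Derivation:
joint[0] = (0.0000, 0.0000)  (base)
link 0: phi[0] = 80 = 80 deg
  cos(80 deg) = 0.1736, sin(80 deg) = 0.9848
  joint[1] = (0.0000, 0.0000) + 3.3 * (0.1736, 0.9848) = (0.0000 + 0.5730, 0.0000 + 3.2499) = (0.5730, 3.2499)
link 1: phi[1] = 80 + -70 = 10 deg
  cos(10 deg) = 0.9848, sin(10 deg) = 0.1736
  joint[2] = (0.5730, 3.2499) + 4.9 * (0.9848, 0.1736) = (0.5730 + 4.8256, 3.2499 + 0.8509) = (5.3986, 4.1007)
link 2: phi[2] = 80 + -70 + 80 = 90 deg
  cos(90 deg) = 0.0000, sin(90 deg) = 1.0000
  joint[3] = (5.3986, 4.1007) + 3.1 * (0.0000, 1.0000) = (5.3986 + 0.0000, 4.1007 + 3.1000) = (5.3986, 7.2007)
link 3: phi[3] = 80 + -70 + 80 + 60 = 150 deg
  cos(150 deg) = -0.8660, sin(150 deg) = 0.5000
  joint[4] = (5.3986, 7.2007) + 8.7 * (-0.8660, 0.5000) = (5.3986 + -7.5344, 7.2007 + 4.3500) = (-2.1358, 11.5507)
End effector: (-2.1358, 11.5507)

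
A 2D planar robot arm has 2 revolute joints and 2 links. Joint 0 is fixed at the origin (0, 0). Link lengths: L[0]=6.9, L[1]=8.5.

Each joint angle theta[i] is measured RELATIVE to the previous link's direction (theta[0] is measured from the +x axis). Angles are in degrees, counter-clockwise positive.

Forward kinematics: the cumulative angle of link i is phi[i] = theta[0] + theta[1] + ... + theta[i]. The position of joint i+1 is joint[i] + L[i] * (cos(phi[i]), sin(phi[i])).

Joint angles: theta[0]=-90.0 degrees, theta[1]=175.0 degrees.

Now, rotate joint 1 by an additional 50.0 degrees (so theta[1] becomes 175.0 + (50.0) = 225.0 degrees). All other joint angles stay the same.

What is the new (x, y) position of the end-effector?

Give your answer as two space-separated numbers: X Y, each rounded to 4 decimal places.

joint[0] = (0.0000, 0.0000)  (base)
link 0: phi[0] = -90 = -90 deg
  cos(-90 deg) = 0.0000, sin(-90 deg) = -1.0000
  joint[1] = (0.0000, 0.0000) + 6.9 * (0.0000, -1.0000) = (0.0000 + 0.0000, 0.0000 + -6.9000) = (0.0000, -6.9000)
link 1: phi[1] = -90 + 225 = 135 deg
  cos(135 deg) = -0.7071, sin(135 deg) = 0.7071
  joint[2] = (0.0000, -6.9000) + 8.5 * (-0.7071, 0.7071) = (0.0000 + -6.0104, -6.9000 + 6.0104) = (-6.0104, -0.8896)
End effector: (-6.0104, -0.8896)

Answer: -6.0104 -0.8896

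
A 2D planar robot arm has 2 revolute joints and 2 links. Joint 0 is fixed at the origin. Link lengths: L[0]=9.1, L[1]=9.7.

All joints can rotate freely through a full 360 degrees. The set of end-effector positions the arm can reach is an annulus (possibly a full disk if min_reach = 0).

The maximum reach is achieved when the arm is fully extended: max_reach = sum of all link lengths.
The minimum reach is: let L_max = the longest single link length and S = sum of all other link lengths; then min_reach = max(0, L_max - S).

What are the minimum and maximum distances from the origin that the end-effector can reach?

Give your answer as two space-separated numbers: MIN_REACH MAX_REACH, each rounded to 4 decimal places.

Link lengths: [9.1, 9.7]
max_reach = 9.1 + 9.7 = 18.8
L_max = max([9.1, 9.7]) = 9.7
S (sum of others) = 18.8 - 9.7 = 9.1
min_reach = max(0, 9.7 - 9.1) = max(0, 0.6) = 0.6

Answer: 0.6000 18.8000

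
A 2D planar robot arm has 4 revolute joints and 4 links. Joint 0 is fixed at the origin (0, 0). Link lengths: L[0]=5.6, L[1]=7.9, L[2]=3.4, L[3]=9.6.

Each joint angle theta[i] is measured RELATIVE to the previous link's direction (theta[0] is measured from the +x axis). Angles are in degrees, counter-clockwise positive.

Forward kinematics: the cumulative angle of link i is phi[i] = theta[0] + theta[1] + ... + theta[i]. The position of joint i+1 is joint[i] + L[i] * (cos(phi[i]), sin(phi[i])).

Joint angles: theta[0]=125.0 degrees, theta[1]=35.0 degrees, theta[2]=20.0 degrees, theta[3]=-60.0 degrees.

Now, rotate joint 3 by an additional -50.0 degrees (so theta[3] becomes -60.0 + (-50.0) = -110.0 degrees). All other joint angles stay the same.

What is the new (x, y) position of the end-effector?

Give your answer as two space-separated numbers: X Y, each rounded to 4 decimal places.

joint[0] = (0.0000, 0.0000)  (base)
link 0: phi[0] = 125 = 125 deg
  cos(125 deg) = -0.5736, sin(125 deg) = 0.8192
  joint[1] = (0.0000, 0.0000) + 5.6 * (-0.5736, 0.8192) = (0.0000 + -3.2120, 0.0000 + 4.5873) = (-3.2120, 4.5873)
link 1: phi[1] = 125 + 35 = 160 deg
  cos(160 deg) = -0.9397, sin(160 deg) = 0.3420
  joint[2] = (-3.2120, 4.5873) + 7.9 * (-0.9397, 0.3420) = (-3.2120 + -7.4236, 4.5873 + 2.7020) = (-10.6356, 7.2892)
link 2: phi[2] = 125 + 35 + 20 = 180 deg
  cos(180 deg) = -1.0000, sin(180 deg) = 0.0000
  joint[3] = (-10.6356, 7.2892) + 3.4 * (-1.0000, 0.0000) = (-10.6356 + -3.4000, 7.2892 + 0.0000) = (-14.0356, 7.2892)
link 3: phi[3] = 125 + 35 + 20 + -110 = 70 deg
  cos(70 deg) = 0.3420, sin(70 deg) = 0.9397
  joint[4] = (-14.0356, 7.2892) + 9.6 * (0.3420, 0.9397) = (-14.0356 + 3.2834, 7.2892 + 9.0210) = (-10.7522, 16.3103)
End effector: (-10.7522, 16.3103)

Answer: -10.7522 16.3103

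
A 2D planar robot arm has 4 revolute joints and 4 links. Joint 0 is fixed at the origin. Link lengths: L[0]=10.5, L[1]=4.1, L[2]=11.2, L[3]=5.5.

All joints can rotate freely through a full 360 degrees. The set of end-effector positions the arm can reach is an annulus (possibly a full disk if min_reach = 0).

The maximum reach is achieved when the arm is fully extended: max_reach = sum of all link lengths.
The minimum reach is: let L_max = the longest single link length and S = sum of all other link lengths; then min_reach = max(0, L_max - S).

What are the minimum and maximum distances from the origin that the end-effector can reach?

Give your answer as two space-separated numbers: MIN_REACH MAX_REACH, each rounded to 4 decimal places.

Link lengths: [10.5, 4.1, 11.2, 5.5]
max_reach = 10.5 + 4.1 + 11.2 + 5.5 = 31.3
L_max = max([10.5, 4.1, 11.2, 5.5]) = 11.2
S (sum of others) = 31.3 - 11.2 = 20.1
min_reach = max(0, 11.2 - 20.1) = max(0, -8.9) = 0

Answer: 0.0000 31.3000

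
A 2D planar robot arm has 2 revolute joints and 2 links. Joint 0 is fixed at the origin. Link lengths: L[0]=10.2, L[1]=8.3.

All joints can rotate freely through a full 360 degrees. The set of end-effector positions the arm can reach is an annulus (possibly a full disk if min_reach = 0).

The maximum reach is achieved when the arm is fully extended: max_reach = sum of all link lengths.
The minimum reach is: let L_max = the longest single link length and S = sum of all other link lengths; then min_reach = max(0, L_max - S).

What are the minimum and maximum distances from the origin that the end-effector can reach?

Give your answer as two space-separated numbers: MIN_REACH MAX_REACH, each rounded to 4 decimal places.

Answer: 1.9000 18.5000

Derivation:
Link lengths: [10.2, 8.3]
max_reach = 10.2 + 8.3 = 18.5
L_max = max([10.2, 8.3]) = 10.2
S (sum of others) = 18.5 - 10.2 = 8.3
min_reach = max(0, 10.2 - 8.3) = max(0, 1.9) = 1.9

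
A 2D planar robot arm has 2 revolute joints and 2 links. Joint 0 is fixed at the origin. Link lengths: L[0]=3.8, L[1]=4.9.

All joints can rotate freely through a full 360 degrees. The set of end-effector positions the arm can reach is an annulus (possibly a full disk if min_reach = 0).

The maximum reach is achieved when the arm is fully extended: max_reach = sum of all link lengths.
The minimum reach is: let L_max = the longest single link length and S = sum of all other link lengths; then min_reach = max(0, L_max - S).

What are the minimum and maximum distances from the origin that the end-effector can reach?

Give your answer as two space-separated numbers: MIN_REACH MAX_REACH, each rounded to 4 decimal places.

Answer: 1.1000 8.7000

Derivation:
Link lengths: [3.8, 4.9]
max_reach = 3.8 + 4.9 = 8.7
L_max = max([3.8, 4.9]) = 4.9
S (sum of others) = 8.7 - 4.9 = 3.8
min_reach = max(0, 4.9 - 3.8) = max(0, 1.1) = 1.1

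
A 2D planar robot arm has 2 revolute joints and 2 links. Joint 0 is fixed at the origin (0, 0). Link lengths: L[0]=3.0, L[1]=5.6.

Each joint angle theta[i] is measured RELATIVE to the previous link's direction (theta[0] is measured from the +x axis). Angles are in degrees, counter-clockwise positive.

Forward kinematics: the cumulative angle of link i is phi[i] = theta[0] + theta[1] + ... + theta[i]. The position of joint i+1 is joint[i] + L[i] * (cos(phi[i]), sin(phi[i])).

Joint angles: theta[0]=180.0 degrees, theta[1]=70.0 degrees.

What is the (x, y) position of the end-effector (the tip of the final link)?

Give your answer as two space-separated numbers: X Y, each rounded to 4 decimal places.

joint[0] = (0.0000, 0.0000)  (base)
link 0: phi[0] = 180 = 180 deg
  cos(180 deg) = -1.0000, sin(180 deg) = 0.0000
  joint[1] = (0.0000, 0.0000) + 3 * (-1.0000, 0.0000) = (0.0000 + -3.0000, 0.0000 + 0.0000) = (-3.0000, 0.0000)
link 1: phi[1] = 180 + 70 = 250 deg
  cos(250 deg) = -0.3420, sin(250 deg) = -0.9397
  joint[2] = (-3.0000, 0.0000) + 5.6 * (-0.3420, -0.9397) = (-3.0000 + -1.9153, 0.0000 + -5.2623) = (-4.9153, -5.2623)
End effector: (-4.9153, -5.2623)

Answer: -4.9153 -5.2623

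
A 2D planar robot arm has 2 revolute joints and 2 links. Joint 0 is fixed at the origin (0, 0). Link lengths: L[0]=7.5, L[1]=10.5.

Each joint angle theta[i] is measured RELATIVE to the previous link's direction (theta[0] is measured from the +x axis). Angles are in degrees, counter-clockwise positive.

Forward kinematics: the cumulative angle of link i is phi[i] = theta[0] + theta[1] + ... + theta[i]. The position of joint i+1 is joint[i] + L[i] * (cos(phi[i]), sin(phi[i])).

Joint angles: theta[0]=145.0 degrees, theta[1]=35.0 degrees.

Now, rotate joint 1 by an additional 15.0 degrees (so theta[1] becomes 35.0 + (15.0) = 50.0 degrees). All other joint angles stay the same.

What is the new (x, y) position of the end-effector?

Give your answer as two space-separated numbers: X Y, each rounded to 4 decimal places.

Answer: -16.2859 1.5842

Derivation:
joint[0] = (0.0000, 0.0000)  (base)
link 0: phi[0] = 145 = 145 deg
  cos(145 deg) = -0.8192, sin(145 deg) = 0.5736
  joint[1] = (0.0000, 0.0000) + 7.5 * (-0.8192, 0.5736) = (0.0000 + -6.1436, 0.0000 + 4.3018) = (-6.1436, 4.3018)
link 1: phi[1] = 145 + 50 = 195 deg
  cos(195 deg) = -0.9659, sin(195 deg) = -0.2588
  joint[2] = (-6.1436, 4.3018) + 10.5 * (-0.9659, -0.2588) = (-6.1436 + -10.1422, 4.3018 + -2.7176) = (-16.2859, 1.5842)
End effector: (-16.2859, 1.5842)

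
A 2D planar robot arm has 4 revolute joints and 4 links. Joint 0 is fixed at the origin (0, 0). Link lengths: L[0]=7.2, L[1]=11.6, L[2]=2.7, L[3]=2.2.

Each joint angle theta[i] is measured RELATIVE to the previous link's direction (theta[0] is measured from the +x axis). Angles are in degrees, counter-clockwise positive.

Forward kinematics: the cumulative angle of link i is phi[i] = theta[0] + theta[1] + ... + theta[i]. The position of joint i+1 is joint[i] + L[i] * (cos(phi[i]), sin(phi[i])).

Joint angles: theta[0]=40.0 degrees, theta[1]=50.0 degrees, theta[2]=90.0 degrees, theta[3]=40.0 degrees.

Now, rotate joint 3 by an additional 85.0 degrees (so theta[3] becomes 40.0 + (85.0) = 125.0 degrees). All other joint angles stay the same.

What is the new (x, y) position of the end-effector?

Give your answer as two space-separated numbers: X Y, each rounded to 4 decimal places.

Answer: 4.0774 14.4259

Derivation:
joint[0] = (0.0000, 0.0000)  (base)
link 0: phi[0] = 40 = 40 deg
  cos(40 deg) = 0.7660, sin(40 deg) = 0.6428
  joint[1] = (0.0000, 0.0000) + 7.2 * (0.7660, 0.6428) = (0.0000 + 5.5155, 0.0000 + 4.6281) = (5.5155, 4.6281)
link 1: phi[1] = 40 + 50 = 90 deg
  cos(90 deg) = 0.0000, sin(90 deg) = 1.0000
  joint[2] = (5.5155, 4.6281) + 11.6 * (0.0000, 1.0000) = (5.5155 + 0.0000, 4.6281 + 11.6000) = (5.5155, 16.2281)
link 2: phi[2] = 40 + 50 + 90 = 180 deg
  cos(180 deg) = -1.0000, sin(180 deg) = 0.0000
  joint[3] = (5.5155, 16.2281) + 2.7 * (-1.0000, 0.0000) = (5.5155 + -2.7000, 16.2281 + 0.0000) = (2.8155, 16.2281)
link 3: phi[3] = 40 + 50 + 90 + 125 = 305 deg
  cos(305 deg) = 0.5736, sin(305 deg) = -0.8192
  joint[4] = (2.8155, 16.2281) + 2.2 * (0.5736, -0.8192) = (2.8155 + 1.2619, 16.2281 + -1.8021) = (4.0774, 14.4259)
End effector: (4.0774, 14.4259)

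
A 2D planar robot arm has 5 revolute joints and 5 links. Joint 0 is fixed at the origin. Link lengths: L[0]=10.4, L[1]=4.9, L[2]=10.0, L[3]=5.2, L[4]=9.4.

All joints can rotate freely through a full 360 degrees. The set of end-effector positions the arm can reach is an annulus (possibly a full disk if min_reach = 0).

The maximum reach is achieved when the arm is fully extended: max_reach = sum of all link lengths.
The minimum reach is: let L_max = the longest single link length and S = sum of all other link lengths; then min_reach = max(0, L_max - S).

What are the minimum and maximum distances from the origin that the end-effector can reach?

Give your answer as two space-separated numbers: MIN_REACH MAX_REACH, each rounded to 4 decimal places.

Answer: 0.0000 39.9000

Derivation:
Link lengths: [10.4, 4.9, 10.0, 5.2, 9.4]
max_reach = 10.4 + 4.9 + 10 + 5.2 + 9.4 = 39.9
L_max = max([10.4, 4.9, 10.0, 5.2, 9.4]) = 10.4
S (sum of others) = 39.9 - 10.4 = 29.5
min_reach = max(0, 10.4 - 29.5) = max(0, -19.1) = 0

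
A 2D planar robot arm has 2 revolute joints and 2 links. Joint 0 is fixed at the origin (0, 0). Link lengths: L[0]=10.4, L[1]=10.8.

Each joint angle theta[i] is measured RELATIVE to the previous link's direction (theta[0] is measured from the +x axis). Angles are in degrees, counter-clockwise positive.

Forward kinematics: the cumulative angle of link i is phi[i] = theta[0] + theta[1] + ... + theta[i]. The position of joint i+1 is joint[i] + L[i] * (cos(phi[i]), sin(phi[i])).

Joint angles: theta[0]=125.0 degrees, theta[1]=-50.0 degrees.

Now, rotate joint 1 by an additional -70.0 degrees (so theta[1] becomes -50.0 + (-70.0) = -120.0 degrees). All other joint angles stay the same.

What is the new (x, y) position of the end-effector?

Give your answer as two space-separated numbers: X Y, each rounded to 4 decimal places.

Answer: 4.7937 9.4605

Derivation:
joint[0] = (0.0000, 0.0000)  (base)
link 0: phi[0] = 125 = 125 deg
  cos(125 deg) = -0.5736, sin(125 deg) = 0.8192
  joint[1] = (0.0000, 0.0000) + 10.4 * (-0.5736, 0.8192) = (0.0000 + -5.9652, 0.0000 + 8.5192) = (-5.9652, 8.5192)
link 1: phi[1] = 125 + -120 = 5 deg
  cos(5 deg) = 0.9962, sin(5 deg) = 0.0872
  joint[2] = (-5.9652, 8.5192) + 10.8 * (0.9962, 0.0872) = (-5.9652 + 10.7589, 8.5192 + 0.9413) = (4.7937, 9.4605)
End effector: (4.7937, 9.4605)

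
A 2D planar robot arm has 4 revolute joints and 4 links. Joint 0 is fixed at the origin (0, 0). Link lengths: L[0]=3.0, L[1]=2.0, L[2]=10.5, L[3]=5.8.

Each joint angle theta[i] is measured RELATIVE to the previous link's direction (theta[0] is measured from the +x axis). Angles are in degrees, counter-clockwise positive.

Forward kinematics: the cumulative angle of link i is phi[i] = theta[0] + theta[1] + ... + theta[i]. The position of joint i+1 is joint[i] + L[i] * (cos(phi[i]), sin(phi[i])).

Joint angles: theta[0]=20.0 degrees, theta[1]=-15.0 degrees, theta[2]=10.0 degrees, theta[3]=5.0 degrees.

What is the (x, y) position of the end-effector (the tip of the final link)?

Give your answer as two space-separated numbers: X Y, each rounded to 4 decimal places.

Answer: 20.4039 5.9017

Derivation:
joint[0] = (0.0000, 0.0000)  (base)
link 0: phi[0] = 20 = 20 deg
  cos(20 deg) = 0.9397, sin(20 deg) = 0.3420
  joint[1] = (0.0000, 0.0000) + 3 * (0.9397, 0.3420) = (0.0000 + 2.8191, 0.0000 + 1.0261) = (2.8191, 1.0261)
link 1: phi[1] = 20 + -15 = 5 deg
  cos(5 deg) = 0.9962, sin(5 deg) = 0.0872
  joint[2] = (2.8191, 1.0261) + 2 * (0.9962, 0.0872) = (2.8191 + 1.9924, 1.0261 + 0.1743) = (4.8115, 1.2004)
link 2: phi[2] = 20 + -15 + 10 = 15 deg
  cos(15 deg) = 0.9659, sin(15 deg) = 0.2588
  joint[3] = (4.8115, 1.2004) + 10.5 * (0.9659, 0.2588) = (4.8115 + 10.1422, 1.2004 + 2.7176) = (14.9537, 3.9180)
link 3: phi[3] = 20 + -15 + 10 + 5 = 20 deg
  cos(20 deg) = 0.9397, sin(20 deg) = 0.3420
  joint[4] = (14.9537, 3.9180) + 5.8 * (0.9397, 0.3420) = (14.9537 + 5.4502, 3.9180 + 1.9837) = (20.4039, 5.9017)
End effector: (20.4039, 5.9017)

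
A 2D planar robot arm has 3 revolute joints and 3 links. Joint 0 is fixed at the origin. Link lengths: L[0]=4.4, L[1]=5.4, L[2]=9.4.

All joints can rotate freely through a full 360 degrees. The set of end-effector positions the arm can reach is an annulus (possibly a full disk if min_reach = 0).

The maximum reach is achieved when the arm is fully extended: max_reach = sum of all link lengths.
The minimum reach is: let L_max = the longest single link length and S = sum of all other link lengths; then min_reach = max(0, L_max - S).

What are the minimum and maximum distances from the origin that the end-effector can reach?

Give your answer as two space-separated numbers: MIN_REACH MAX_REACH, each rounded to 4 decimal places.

Link lengths: [4.4, 5.4, 9.4]
max_reach = 4.4 + 5.4 + 9.4 = 19.2
L_max = max([4.4, 5.4, 9.4]) = 9.4
S (sum of others) = 19.2 - 9.4 = 9.8
min_reach = max(0, 9.4 - 9.8) = max(0, -0.4) = 0

Answer: 0.0000 19.2000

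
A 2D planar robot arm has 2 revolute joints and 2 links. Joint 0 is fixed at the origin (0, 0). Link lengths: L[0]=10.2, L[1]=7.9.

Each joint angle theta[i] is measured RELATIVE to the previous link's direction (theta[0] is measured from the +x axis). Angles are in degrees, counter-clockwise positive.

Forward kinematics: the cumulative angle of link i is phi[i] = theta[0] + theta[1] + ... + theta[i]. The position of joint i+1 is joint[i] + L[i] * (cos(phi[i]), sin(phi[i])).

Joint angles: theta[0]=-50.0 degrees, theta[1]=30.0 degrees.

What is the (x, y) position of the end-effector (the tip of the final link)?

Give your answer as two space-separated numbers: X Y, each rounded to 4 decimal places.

Answer: 13.9800 -10.5156

Derivation:
joint[0] = (0.0000, 0.0000)  (base)
link 0: phi[0] = -50 = -50 deg
  cos(-50 deg) = 0.6428, sin(-50 deg) = -0.7660
  joint[1] = (0.0000, 0.0000) + 10.2 * (0.6428, -0.7660) = (0.0000 + 6.5564, 0.0000 + -7.8137) = (6.5564, -7.8137)
link 1: phi[1] = -50 + 30 = -20 deg
  cos(-20 deg) = 0.9397, sin(-20 deg) = -0.3420
  joint[2] = (6.5564, -7.8137) + 7.9 * (0.9397, -0.3420) = (6.5564 + 7.4236, -7.8137 + -2.7020) = (13.9800, -10.5156)
End effector: (13.9800, -10.5156)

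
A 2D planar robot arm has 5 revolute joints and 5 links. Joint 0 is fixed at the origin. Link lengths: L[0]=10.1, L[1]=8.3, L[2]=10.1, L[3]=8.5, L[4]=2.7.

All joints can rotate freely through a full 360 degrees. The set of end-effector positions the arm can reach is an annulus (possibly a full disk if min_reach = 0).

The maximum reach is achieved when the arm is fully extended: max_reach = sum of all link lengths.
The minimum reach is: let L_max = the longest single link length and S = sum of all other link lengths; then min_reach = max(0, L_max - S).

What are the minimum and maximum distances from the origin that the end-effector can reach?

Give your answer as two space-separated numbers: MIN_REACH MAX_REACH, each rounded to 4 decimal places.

Link lengths: [10.1, 8.3, 10.1, 8.5, 2.7]
max_reach = 10.1 + 8.3 + 10.1 + 8.5 + 2.7 = 39.7
L_max = max([10.1, 8.3, 10.1, 8.5, 2.7]) = 10.1
S (sum of others) = 39.7 - 10.1 = 29.6
min_reach = max(0, 10.1 - 29.6) = max(0, -19.5) = 0

Answer: 0.0000 39.7000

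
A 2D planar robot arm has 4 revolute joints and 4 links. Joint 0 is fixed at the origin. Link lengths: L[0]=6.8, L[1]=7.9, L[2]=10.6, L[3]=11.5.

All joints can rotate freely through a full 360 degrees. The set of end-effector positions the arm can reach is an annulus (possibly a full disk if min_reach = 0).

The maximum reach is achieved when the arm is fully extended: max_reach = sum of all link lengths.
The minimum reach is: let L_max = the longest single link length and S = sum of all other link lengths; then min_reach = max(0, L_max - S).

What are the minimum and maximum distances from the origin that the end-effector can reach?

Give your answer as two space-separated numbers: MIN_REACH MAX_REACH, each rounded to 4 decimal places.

Link lengths: [6.8, 7.9, 10.6, 11.5]
max_reach = 6.8 + 7.9 + 10.6 + 11.5 = 36.8
L_max = max([6.8, 7.9, 10.6, 11.5]) = 11.5
S (sum of others) = 36.8 - 11.5 = 25.3
min_reach = max(0, 11.5 - 25.3) = max(0, -13.8) = 0

Answer: 0.0000 36.8000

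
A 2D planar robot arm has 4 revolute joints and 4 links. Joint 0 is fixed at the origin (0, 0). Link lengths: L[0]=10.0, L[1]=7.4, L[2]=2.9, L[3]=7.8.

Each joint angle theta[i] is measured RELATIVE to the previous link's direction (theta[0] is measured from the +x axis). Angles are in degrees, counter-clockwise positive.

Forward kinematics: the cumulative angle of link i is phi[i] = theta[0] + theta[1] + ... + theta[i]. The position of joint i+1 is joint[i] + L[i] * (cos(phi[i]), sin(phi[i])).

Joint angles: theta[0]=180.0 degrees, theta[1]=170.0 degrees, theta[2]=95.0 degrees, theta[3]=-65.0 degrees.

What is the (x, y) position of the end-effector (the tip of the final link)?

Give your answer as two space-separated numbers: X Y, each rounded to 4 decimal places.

joint[0] = (0.0000, 0.0000)  (base)
link 0: phi[0] = 180 = 180 deg
  cos(180 deg) = -1.0000, sin(180 deg) = 0.0000
  joint[1] = (0.0000, 0.0000) + 10 * (-1.0000, 0.0000) = (0.0000 + -10.0000, 0.0000 + 0.0000) = (-10.0000, 0.0000)
link 1: phi[1] = 180 + 170 = 350 deg
  cos(350 deg) = 0.9848, sin(350 deg) = -0.1736
  joint[2] = (-10.0000, 0.0000) + 7.4 * (0.9848, -0.1736) = (-10.0000 + 7.2876, 0.0000 + -1.2850) = (-2.7124, -1.2850)
link 2: phi[2] = 180 + 170 + 95 = 445 deg
  cos(445 deg) = 0.0872, sin(445 deg) = 0.9962
  joint[3] = (-2.7124, -1.2850) + 2.9 * (0.0872, 0.9962) = (-2.7124 + 0.2528, -1.2850 + 2.8890) = (-2.4597, 1.6040)
link 3: phi[3] = 180 + 170 + 95 + -65 = 380 deg
  cos(380 deg) = 0.9397, sin(380 deg) = 0.3420
  joint[4] = (-2.4597, 1.6040) + 7.8 * (0.9397, 0.3420) = (-2.4597 + 7.3296, 1.6040 + 2.6678) = (4.8699, 4.2717)
End effector: (4.8699, 4.2717)

Answer: 4.8699 4.2717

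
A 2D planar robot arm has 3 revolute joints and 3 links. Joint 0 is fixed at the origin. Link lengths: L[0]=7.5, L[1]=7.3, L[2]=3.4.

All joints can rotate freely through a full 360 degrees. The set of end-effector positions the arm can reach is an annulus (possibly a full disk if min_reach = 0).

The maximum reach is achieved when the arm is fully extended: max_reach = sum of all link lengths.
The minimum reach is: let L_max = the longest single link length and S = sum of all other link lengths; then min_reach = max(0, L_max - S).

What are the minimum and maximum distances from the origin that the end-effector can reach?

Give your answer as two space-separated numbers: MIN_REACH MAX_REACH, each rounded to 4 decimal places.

Link lengths: [7.5, 7.3, 3.4]
max_reach = 7.5 + 7.3 + 3.4 = 18.2
L_max = max([7.5, 7.3, 3.4]) = 7.5
S (sum of others) = 18.2 - 7.5 = 10.7
min_reach = max(0, 7.5 - 10.7) = max(0, -3.2) = 0

Answer: 0.0000 18.2000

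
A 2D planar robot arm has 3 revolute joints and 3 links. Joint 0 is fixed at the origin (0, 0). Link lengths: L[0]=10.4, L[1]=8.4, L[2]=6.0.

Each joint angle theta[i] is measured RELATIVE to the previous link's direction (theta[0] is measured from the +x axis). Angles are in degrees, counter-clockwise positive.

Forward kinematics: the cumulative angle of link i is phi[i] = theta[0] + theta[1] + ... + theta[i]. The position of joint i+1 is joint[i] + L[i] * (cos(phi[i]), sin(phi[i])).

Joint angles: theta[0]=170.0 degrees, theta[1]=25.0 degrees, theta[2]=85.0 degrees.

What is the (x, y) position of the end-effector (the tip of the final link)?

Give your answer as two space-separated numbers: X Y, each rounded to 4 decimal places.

joint[0] = (0.0000, 0.0000)  (base)
link 0: phi[0] = 170 = 170 deg
  cos(170 deg) = -0.9848, sin(170 deg) = 0.1736
  joint[1] = (0.0000, 0.0000) + 10.4 * (-0.9848, 0.1736) = (0.0000 + -10.2420, 0.0000 + 1.8059) = (-10.2420, 1.8059)
link 1: phi[1] = 170 + 25 = 195 deg
  cos(195 deg) = -0.9659, sin(195 deg) = -0.2588
  joint[2] = (-10.2420, 1.8059) + 8.4 * (-0.9659, -0.2588) = (-10.2420 + -8.1138, 1.8059 + -2.1741) = (-18.3558, -0.3681)
link 2: phi[2] = 170 + 25 + 85 = 280 deg
  cos(280 deg) = 0.1736, sin(280 deg) = -0.9848
  joint[3] = (-18.3558, -0.3681) + 6 * (0.1736, -0.9848) = (-18.3558 + 1.0419, -0.3681 + -5.9088) = (-17.3139, -6.2770)
End effector: (-17.3139, -6.2770)

Answer: -17.3139 -6.2770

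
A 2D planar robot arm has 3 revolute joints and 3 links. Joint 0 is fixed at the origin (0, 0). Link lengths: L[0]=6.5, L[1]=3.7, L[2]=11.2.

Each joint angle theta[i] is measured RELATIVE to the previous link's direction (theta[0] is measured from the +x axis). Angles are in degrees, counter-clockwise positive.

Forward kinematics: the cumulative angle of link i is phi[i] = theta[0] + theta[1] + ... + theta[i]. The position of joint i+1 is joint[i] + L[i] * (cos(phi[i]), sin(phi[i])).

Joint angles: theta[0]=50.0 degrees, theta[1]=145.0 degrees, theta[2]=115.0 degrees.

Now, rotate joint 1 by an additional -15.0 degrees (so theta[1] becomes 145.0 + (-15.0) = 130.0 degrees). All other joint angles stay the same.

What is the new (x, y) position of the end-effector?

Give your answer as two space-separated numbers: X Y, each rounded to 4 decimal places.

Answer: 5.2114 -5.1714

Derivation:
joint[0] = (0.0000, 0.0000)  (base)
link 0: phi[0] = 50 = 50 deg
  cos(50 deg) = 0.6428, sin(50 deg) = 0.7660
  joint[1] = (0.0000, 0.0000) + 6.5 * (0.6428, 0.7660) = (0.0000 + 4.1781, 0.0000 + 4.9793) = (4.1781, 4.9793)
link 1: phi[1] = 50 + 130 = 180 deg
  cos(180 deg) = -1.0000, sin(180 deg) = 0.0000
  joint[2] = (4.1781, 4.9793) + 3.7 * (-1.0000, 0.0000) = (4.1781 + -3.7000, 4.9793 + 0.0000) = (0.4781, 4.9793)
link 2: phi[2] = 50 + 130 + 115 = 295 deg
  cos(295 deg) = 0.4226, sin(295 deg) = -0.9063
  joint[3] = (0.4781, 4.9793) + 11.2 * (0.4226, -0.9063) = (0.4781 + 4.7333, 4.9793 + -10.1506) = (5.2114, -5.1714)
End effector: (5.2114, -5.1714)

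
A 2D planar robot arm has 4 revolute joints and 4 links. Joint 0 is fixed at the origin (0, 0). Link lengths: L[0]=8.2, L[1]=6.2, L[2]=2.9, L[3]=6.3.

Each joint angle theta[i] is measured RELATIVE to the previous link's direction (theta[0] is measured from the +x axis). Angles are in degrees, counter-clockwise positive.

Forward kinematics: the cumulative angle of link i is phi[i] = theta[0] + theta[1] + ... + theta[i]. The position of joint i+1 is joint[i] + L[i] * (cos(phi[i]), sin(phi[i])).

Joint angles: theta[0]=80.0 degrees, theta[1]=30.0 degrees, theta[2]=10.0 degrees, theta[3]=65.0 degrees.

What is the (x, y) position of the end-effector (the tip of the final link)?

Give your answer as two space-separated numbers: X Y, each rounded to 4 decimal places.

Answer: -8.4226 15.8639

Derivation:
joint[0] = (0.0000, 0.0000)  (base)
link 0: phi[0] = 80 = 80 deg
  cos(80 deg) = 0.1736, sin(80 deg) = 0.9848
  joint[1] = (0.0000, 0.0000) + 8.2 * (0.1736, 0.9848) = (0.0000 + 1.4239, 0.0000 + 8.0754) = (1.4239, 8.0754)
link 1: phi[1] = 80 + 30 = 110 deg
  cos(110 deg) = -0.3420, sin(110 deg) = 0.9397
  joint[2] = (1.4239, 8.0754) + 6.2 * (-0.3420, 0.9397) = (1.4239 + -2.1205, 8.0754 + 5.8261) = (-0.6966, 13.9015)
link 2: phi[2] = 80 + 30 + 10 = 120 deg
  cos(120 deg) = -0.5000, sin(120 deg) = 0.8660
  joint[3] = (-0.6966, 13.9015) + 2.9 * (-0.5000, 0.8660) = (-0.6966 + -1.4500, 13.9015 + 2.5115) = (-2.1466, 16.4130)
link 3: phi[3] = 80 + 30 + 10 + 65 = 185 deg
  cos(185 deg) = -0.9962, sin(185 deg) = -0.0872
  joint[4] = (-2.1466, 16.4130) + 6.3 * (-0.9962, -0.0872) = (-2.1466 + -6.2760, 16.4130 + -0.5491) = (-8.4226, 15.8639)
End effector: (-8.4226, 15.8639)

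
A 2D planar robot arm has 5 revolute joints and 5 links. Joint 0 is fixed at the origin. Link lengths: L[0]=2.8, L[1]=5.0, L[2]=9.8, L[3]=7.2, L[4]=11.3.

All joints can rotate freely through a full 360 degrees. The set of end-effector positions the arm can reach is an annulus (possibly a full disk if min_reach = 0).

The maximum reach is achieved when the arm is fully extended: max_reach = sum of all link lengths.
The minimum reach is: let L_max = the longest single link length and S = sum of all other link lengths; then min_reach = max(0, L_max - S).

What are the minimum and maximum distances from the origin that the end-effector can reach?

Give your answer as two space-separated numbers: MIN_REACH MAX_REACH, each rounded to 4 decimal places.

Answer: 0.0000 36.1000

Derivation:
Link lengths: [2.8, 5.0, 9.8, 7.2, 11.3]
max_reach = 2.8 + 5 + 9.8 + 7.2 + 11.3 = 36.1
L_max = max([2.8, 5.0, 9.8, 7.2, 11.3]) = 11.3
S (sum of others) = 36.1 - 11.3 = 24.8
min_reach = max(0, 11.3 - 24.8) = max(0, -13.5) = 0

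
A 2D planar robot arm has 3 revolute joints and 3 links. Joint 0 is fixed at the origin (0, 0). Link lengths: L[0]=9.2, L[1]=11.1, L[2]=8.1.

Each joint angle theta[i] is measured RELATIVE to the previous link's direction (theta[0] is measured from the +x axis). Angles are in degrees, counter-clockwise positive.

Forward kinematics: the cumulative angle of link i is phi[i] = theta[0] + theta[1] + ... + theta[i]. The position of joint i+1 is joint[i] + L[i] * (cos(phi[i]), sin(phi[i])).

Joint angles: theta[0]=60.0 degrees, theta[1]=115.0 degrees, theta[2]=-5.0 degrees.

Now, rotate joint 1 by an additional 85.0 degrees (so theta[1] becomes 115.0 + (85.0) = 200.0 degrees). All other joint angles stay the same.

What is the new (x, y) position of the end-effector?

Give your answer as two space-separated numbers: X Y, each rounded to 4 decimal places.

joint[0] = (0.0000, 0.0000)  (base)
link 0: phi[0] = 60 = 60 deg
  cos(60 deg) = 0.5000, sin(60 deg) = 0.8660
  joint[1] = (0.0000, 0.0000) + 9.2 * (0.5000, 0.8660) = (0.0000 + 4.6000, 0.0000 + 7.9674) = (4.6000, 7.9674)
link 1: phi[1] = 60 + 200 = 260 deg
  cos(260 deg) = -0.1736, sin(260 deg) = -0.9848
  joint[2] = (4.6000, 7.9674) + 11.1 * (-0.1736, -0.9848) = (4.6000 + -1.9275, 7.9674 + -10.9314) = (2.6725, -2.9639)
link 2: phi[2] = 60 + 200 + -5 = 255 deg
  cos(255 deg) = -0.2588, sin(255 deg) = -0.9659
  joint[3] = (2.6725, -2.9639) + 8.1 * (-0.2588, -0.9659) = (2.6725 + -2.0964, -2.9639 + -7.8240) = (0.5761, -10.7879)
End effector: (0.5761, -10.7879)

Answer: 0.5761 -10.7879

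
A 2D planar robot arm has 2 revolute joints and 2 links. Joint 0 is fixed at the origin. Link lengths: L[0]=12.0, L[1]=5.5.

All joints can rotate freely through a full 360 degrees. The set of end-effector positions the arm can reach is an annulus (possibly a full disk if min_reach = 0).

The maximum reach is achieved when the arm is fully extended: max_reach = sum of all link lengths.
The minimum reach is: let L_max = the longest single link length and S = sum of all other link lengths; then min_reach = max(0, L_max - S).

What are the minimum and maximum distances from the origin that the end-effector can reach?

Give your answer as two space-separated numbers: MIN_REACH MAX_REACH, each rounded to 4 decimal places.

Link lengths: [12.0, 5.5]
max_reach = 12 + 5.5 = 17.5
L_max = max([12.0, 5.5]) = 12
S (sum of others) = 17.5 - 12 = 5.5
min_reach = max(0, 12 - 5.5) = max(0, 6.5) = 6.5

Answer: 6.5000 17.5000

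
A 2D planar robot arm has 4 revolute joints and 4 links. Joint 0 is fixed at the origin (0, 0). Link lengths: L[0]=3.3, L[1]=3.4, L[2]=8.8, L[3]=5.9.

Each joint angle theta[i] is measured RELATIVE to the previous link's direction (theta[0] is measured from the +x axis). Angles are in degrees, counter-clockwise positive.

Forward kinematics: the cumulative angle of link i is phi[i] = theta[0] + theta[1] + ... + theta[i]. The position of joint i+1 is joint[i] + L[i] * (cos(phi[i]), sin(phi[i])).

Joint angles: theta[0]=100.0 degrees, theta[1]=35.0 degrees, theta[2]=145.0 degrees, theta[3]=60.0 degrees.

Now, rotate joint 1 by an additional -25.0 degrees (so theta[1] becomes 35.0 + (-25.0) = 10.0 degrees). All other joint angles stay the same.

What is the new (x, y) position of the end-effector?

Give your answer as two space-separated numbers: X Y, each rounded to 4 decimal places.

joint[0] = (0.0000, 0.0000)  (base)
link 0: phi[0] = 100 = 100 deg
  cos(100 deg) = -0.1736, sin(100 deg) = 0.9848
  joint[1] = (0.0000, 0.0000) + 3.3 * (-0.1736, 0.9848) = (0.0000 + -0.5730, 0.0000 + 3.2499) = (-0.5730, 3.2499)
link 1: phi[1] = 100 + 10 = 110 deg
  cos(110 deg) = -0.3420, sin(110 deg) = 0.9397
  joint[2] = (-0.5730, 3.2499) + 3.4 * (-0.3420, 0.9397) = (-0.5730 + -1.1629, 3.2499 + 3.1950) = (-1.7359, 6.4448)
link 2: phi[2] = 100 + 10 + 145 = 255 deg
  cos(255 deg) = -0.2588, sin(255 deg) = -0.9659
  joint[3] = (-1.7359, 6.4448) + 8.8 * (-0.2588, -0.9659) = (-1.7359 + -2.2776, 6.4448 + -8.5001) = (-4.0135, -2.0553)
link 3: phi[3] = 100 + 10 + 145 + 60 = 315 deg
  cos(315 deg) = 0.7071, sin(315 deg) = -0.7071
  joint[4] = (-4.0135, -2.0553) + 5.9 * (0.7071, -0.7071) = (-4.0135 + 4.1719, -2.0553 + -4.1719) = (0.1584, -6.2273)
End effector: (0.1584, -6.2273)

Answer: 0.1584 -6.2273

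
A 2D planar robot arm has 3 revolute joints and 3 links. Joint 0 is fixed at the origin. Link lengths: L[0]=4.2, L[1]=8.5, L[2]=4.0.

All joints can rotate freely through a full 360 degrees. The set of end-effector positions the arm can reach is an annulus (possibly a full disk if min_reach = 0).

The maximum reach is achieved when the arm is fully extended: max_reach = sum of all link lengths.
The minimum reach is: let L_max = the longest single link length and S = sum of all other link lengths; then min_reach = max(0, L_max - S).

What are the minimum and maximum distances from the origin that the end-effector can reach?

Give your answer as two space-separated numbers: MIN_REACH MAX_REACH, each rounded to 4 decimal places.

Answer: 0.3000 16.7000

Derivation:
Link lengths: [4.2, 8.5, 4.0]
max_reach = 4.2 + 8.5 + 4 = 16.7
L_max = max([4.2, 8.5, 4.0]) = 8.5
S (sum of others) = 16.7 - 8.5 = 8.2
min_reach = max(0, 8.5 - 8.2) = max(0, 0.3) = 0.3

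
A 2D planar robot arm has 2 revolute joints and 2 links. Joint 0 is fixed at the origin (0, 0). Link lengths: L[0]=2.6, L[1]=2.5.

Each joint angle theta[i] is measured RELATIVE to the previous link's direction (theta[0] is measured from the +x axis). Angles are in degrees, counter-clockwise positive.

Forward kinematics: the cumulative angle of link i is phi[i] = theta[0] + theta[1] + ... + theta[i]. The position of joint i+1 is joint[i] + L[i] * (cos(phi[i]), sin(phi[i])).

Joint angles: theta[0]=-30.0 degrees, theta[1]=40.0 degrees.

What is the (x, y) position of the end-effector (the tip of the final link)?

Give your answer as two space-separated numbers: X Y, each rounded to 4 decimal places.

Answer: 4.7137 -0.8659

Derivation:
joint[0] = (0.0000, 0.0000)  (base)
link 0: phi[0] = -30 = -30 deg
  cos(-30 deg) = 0.8660, sin(-30 deg) = -0.5000
  joint[1] = (0.0000, 0.0000) + 2.6 * (0.8660, -0.5000) = (0.0000 + 2.2517, 0.0000 + -1.3000) = (2.2517, -1.3000)
link 1: phi[1] = -30 + 40 = 10 deg
  cos(10 deg) = 0.9848, sin(10 deg) = 0.1736
  joint[2] = (2.2517, -1.3000) + 2.5 * (0.9848, 0.1736) = (2.2517 + 2.4620, -1.3000 + 0.4341) = (4.7137, -0.8659)
End effector: (4.7137, -0.8659)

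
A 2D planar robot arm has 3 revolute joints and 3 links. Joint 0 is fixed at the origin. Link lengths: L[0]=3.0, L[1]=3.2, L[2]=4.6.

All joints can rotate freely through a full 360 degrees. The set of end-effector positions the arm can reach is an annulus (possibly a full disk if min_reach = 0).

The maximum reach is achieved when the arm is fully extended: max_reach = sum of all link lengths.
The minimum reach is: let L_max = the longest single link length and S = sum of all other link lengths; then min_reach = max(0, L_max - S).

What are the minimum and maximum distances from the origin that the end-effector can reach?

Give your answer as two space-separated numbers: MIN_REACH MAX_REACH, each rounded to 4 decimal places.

Answer: 0.0000 10.8000

Derivation:
Link lengths: [3.0, 3.2, 4.6]
max_reach = 3 + 3.2 + 4.6 = 10.8
L_max = max([3.0, 3.2, 4.6]) = 4.6
S (sum of others) = 10.8 - 4.6 = 6.2
min_reach = max(0, 4.6 - 6.2) = max(0, -1.6) = 0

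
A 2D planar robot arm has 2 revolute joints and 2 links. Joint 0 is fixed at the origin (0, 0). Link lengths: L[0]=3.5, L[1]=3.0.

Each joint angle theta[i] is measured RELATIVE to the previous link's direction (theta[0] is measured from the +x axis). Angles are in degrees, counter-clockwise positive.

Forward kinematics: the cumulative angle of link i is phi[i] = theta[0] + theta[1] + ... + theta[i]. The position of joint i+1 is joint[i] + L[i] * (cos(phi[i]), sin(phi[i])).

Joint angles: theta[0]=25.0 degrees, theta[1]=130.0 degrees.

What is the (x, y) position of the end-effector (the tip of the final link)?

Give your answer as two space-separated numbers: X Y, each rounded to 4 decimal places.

joint[0] = (0.0000, 0.0000)  (base)
link 0: phi[0] = 25 = 25 deg
  cos(25 deg) = 0.9063, sin(25 deg) = 0.4226
  joint[1] = (0.0000, 0.0000) + 3.5 * (0.9063, 0.4226) = (0.0000 + 3.1721, 0.0000 + 1.4792) = (3.1721, 1.4792)
link 1: phi[1] = 25 + 130 = 155 deg
  cos(155 deg) = -0.9063, sin(155 deg) = 0.4226
  joint[2] = (3.1721, 1.4792) + 3 * (-0.9063, 0.4226) = (3.1721 + -2.7189, 1.4792 + 1.2679) = (0.4532, 2.7470)
End effector: (0.4532, 2.7470)

Answer: 0.4532 2.7470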